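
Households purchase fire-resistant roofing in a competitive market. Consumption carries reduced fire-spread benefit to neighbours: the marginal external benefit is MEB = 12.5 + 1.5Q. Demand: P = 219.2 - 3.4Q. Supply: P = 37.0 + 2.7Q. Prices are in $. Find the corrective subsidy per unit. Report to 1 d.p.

subsidy = $76.0 per unit

Social marginal benefit = demand + MEB = 231.7 - 1.9Q.
Set SMB = MC: 231.7 - 1.9Q = 37.0 + 2.7Q → Q* = 42.3261.
The Pigouvian subsidy equals MEB at Q*: 12.5 + 1.5×42.3261 = 75.9892.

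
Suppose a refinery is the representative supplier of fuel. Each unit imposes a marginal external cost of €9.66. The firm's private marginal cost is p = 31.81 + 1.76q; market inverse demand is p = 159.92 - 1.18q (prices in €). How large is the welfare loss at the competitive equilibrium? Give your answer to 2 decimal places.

DWL = €15.87

Market equilibrium (private): 31.81 + 1.76q = 159.92 - 1.18q → q_m = 43.5748.
Social marginal cost = private MC + MEC = 41.47 + 1.76q.
Set SMC = demand: 41.47 + 1.76q = 159.92 - 1.18q → q* = 40.2891.
The loss is the area between SMC and demand from q* to q_m; with linear curves that's a triangle of height MEC(q_m).
DWL = ½ × 3.2857 × 9.6600 = 15.8699.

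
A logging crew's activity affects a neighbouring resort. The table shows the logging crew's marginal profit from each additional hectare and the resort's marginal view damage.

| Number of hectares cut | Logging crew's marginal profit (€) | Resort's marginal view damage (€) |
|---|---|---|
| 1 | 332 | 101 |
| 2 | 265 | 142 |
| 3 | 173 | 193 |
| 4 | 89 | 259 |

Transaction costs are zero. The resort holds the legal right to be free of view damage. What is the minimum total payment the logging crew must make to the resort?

Efficient level: marginal profit ≥ marginal view damage through level 2, so k* = 2.
With the resort holding the right, the logging crew must at least compensate total damage at k*: 101 + 142 = 243.

€243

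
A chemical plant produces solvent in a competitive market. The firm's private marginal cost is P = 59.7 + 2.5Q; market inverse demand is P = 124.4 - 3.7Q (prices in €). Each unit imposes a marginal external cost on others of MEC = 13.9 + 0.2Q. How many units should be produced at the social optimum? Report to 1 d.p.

Q* = 7.9

Social marginal cost = private MC + MEC = 73.6 + 2.7Q.
Set SMC = demand: 73.6 + 2.7Q = 124.4 - 3.7Q → Q* = 7.9375.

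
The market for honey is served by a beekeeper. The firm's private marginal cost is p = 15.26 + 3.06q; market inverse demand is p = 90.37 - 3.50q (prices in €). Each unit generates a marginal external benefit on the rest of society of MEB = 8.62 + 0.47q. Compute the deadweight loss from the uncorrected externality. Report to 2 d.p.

DWL = €16.10

Market equilibrium (private): 15.26 + 3.06q = 90.37 - 3.50q → q_m = 11.4497.
Social marginal cost = private MC − MEB = 6.64 + 2.59q.
Set SMC = demand: 6.64 + 2.59q = 90.37 - 3.50q → q* = 13.7488.
Between q* and q_m the wedge demand − SMC runs linearly from 0 to MEB(q_m), so the loss is a triangle.
DWL = ½ × 2.2991 × 14.0014 = 16.0953.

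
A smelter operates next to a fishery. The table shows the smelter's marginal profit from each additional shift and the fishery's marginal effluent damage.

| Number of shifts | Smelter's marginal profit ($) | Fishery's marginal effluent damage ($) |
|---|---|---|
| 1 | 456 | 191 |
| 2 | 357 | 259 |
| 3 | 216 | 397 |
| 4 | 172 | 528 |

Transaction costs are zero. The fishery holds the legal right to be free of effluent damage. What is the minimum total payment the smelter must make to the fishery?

Efficient level: marginal profit ≥ marginal effluent damage through level 2, so k* = 2.
With the fishery holding the right, the smelter must at least compensate total damage at k*: 191 + 259 = 450.

$450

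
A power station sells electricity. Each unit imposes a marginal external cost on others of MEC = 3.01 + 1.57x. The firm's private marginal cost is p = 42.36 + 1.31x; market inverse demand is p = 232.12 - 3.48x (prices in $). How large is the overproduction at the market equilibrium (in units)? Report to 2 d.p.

10.25 units

Market equilibrium (private): 42.36 + 1.31x = 232.12 - 3.48x → x_m = 39.6159.
Social marginal cost = private MC + MEC = 45.37 + 2.88x.
Set SMC = demand: 45.37 + 2.88x = 232.12 - 3.48x → x* = 29.3632.
Gap = |39.6159 − 29.3632| = 10.2527.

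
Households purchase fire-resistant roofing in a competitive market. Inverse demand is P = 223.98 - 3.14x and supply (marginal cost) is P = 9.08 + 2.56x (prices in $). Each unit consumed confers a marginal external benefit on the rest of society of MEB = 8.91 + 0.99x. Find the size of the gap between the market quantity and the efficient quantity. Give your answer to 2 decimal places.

9.82 units

Market equilibrium (private): 9.08 + 2.56x = 223.98 - 3.14x → x_m = 37.7018.
Social marginal benefit = demand + MEB = 232.89 - 2.15x.
Set SMB = MC: 232.89 - 2.15x = 9.08 + 2.56x → x* = 47.5180.
Gap = |37.7018 − 47.5180| = 9.8162.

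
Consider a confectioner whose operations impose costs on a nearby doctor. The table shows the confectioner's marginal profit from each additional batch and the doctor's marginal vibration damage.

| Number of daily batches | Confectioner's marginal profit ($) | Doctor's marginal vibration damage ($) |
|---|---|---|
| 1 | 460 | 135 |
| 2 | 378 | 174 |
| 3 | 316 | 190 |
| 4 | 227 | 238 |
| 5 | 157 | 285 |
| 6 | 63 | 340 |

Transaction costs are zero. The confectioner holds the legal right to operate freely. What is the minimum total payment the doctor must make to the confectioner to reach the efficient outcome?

$447

Left alone the confectioner would choose level 6 (marginal profit stays positive).
Efficient level: k* = 3 (marginal profit ≥ marginal vibration damage through 3).
The doctor must at least cover the confectioner's forgone profit from cutting 6→3: 227 + 157 + 63 = 447.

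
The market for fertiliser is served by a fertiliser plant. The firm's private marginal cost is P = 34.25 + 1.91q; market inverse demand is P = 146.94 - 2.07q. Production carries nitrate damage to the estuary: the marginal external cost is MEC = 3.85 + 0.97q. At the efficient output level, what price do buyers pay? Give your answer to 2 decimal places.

P = 101.43

Social marginal cost = private MC + MEC = 38.10 + 2.88q.
Set SMC = demand: 38.10 + 2.88q = 146.94 - 2.07q → q* = 21.9879.
Consumer price on the demand curve at q*: 146.94 − 2.07×21.9879 = 101.4250.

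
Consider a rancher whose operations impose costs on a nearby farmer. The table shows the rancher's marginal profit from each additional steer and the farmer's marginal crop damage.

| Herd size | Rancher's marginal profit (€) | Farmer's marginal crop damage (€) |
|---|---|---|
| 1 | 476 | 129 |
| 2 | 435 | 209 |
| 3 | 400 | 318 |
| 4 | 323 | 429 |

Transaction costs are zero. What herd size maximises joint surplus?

Bargaining reaches the level where marginal profit last exceeds marginal crop damage.
That holds through level 3 (400 ≥ 318) but not at 4 (323 < 429).

3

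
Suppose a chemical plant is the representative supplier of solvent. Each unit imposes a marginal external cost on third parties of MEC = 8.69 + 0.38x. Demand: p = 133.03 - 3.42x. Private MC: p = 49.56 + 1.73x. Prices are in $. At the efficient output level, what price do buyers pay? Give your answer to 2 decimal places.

Social marginal cost = private MC + MEC = 58.25 + 2.11x.
Set SMC = demand: 58.25 + 2.11x = 133.03 - 3.42x → x* = 13.5226.
Consumer price on the demand curve at x*: 133.03 − 3.42×13.5226 = 86.7827.

P = $86.78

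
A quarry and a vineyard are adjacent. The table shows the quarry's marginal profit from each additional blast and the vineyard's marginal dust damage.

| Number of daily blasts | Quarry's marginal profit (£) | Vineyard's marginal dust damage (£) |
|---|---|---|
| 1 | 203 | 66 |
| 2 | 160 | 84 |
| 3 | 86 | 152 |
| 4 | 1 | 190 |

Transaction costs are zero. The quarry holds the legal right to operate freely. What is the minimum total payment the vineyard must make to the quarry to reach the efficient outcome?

£87

Left alone the quarry would choose level 4 (marginal profit stays positive).
Efficient level: k* = 2 (marginal profit ≥ marginal dust damage through 2).
The vineyard must at least cover the quarry's forgone profit from cutting 4→2: 86 + 1 = 87.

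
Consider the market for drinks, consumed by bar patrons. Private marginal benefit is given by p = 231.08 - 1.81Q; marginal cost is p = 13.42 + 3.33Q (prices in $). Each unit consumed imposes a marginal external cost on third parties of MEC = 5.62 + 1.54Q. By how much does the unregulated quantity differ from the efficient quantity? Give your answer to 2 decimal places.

Market equilibrium (private): 13.42 + 3.33Q = 231.08 - 1.81Q → Q_m = 42.3463.
Social marginal benefit = demand − MEC = 225.46 - 3.35Q.
Set SMB = MC: 225.46 - 3.35Q = 13.42 + 3.33Q → Q* = 31.7425.
Gap = |42.3463 − 31.7425| = 10.6038.

10.60 units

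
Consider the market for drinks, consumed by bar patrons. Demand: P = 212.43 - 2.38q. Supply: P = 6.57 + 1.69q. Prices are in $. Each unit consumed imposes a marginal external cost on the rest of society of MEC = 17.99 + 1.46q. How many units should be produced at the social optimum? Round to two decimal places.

Social marginal benefit = demand − MEC = 194.44 - 3.84q.
Set SMB = MC: 194.44 - 3.84q = 6.57 + 1.69q → q* = 33.9729.

q* = 33.97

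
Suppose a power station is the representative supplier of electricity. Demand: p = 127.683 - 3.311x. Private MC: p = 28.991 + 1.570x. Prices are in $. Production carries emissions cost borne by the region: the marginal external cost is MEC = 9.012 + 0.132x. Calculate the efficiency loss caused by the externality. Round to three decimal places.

DWL = $13.609

Market equilibrium (private): 28.991 + 1.570x = 127.683 - 3.311x → x_m = 20.2196.
Social marginal cost = private MC + MEC = 38.003 + 1.702x.
Set SMC = demand: 38.003 + 1.702x = 127.683 - 3.311x → x* = 17.8895.
Between x* and x_m the wedge SMC − demand runs linearly from 0 to MEC(x_m), so the loss is a triangle.
DWL = ½ × 2.3301 × 11.6810 = 13.6089.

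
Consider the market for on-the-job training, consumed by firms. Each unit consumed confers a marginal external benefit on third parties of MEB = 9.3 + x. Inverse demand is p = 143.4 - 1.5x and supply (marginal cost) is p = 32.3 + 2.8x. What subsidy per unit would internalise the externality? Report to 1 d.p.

Social marginal benefit = demand + MEB = 152.7 - 0.5x.
Set SMB = MC: 152.7 - 0.5x = 32.3 + 2.8x → x* = 36.4848.
The Pigouvian subsidy equals MEB at x*: 9.3 + 1.0×36.4848 = 45.7848.

subsidy = 45.8 per unit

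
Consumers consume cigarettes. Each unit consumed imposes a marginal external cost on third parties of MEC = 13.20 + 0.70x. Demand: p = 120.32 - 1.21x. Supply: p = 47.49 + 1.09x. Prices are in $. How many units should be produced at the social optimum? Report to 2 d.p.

x* = 19.88

Social marginal benefit = demand − MEC = 107.12 - 1.91x.
Set SMB = MC: 107.12 - 1.91x = 47.49 + 1.09x → x* = 19.8767.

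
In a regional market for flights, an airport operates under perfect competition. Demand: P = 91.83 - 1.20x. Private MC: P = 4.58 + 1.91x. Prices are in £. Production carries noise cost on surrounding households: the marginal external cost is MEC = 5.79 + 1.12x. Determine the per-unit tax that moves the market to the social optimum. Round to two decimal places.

Social marginal cost = private MC + MEC = 10.37 + 3.03x.
Set SMC = demand: 10.37 + 3.03x = 91.83 - 1.20x → x* = 19.2577.
The Pigouvian tax equals MEC at x*: 5.79 + 1.12×19.2577 = 27.3586.

tax = £27.36 per unit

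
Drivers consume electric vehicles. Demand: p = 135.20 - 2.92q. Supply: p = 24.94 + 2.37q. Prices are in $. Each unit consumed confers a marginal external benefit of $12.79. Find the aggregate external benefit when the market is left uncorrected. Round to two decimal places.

Market equilibrium (private): 24.94 + 2.37q = 135.20 - 2.92q → q_m = 20.8431.
Total external benefit = MEB × q_m = 12.79 × 20.8431 = 266.5832.

$266.58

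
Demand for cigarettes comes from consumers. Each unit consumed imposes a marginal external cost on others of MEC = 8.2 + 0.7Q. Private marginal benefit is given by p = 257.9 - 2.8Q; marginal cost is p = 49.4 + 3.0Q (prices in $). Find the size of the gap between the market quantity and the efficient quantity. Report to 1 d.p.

5.1 units

Market equilibrium (private): 49.4 + 3.0Q = 257.9 - 2.8Q → Q_m = 35.9483.
Social marginal benefit = demand − MEC = 249.7 - 3.5Q.
Set SMB = MC: 249.7 - 3.5Q = 49.4 + 3.0Q → Q* = 30.8154.
Gap = |35.9483 − 30.8154| = 5.1329.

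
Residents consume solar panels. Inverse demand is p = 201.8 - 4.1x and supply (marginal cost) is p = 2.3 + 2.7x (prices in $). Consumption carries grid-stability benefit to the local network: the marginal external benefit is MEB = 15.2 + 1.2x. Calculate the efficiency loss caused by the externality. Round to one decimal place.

Market equilibrium (private): 2.3 + 2.7x = 201.8 - 4.1x → x_m = 29.3382.
Social marginal benefit = demand + MEB = 217.0 - 2.9x.
Set SMB = MC: 217.0 - 2.9x = 2.3 + 2.7x → x* = 38.3393.
The welfare-loss triangle has base |x_m − x*| and height MEB(x_m) (the vertical gap between SMB and MC is zero at x* and MEB at x_m).
DWL = ½ × 9.0011 × 50.4059 = 226.8543.

DWL = $226.9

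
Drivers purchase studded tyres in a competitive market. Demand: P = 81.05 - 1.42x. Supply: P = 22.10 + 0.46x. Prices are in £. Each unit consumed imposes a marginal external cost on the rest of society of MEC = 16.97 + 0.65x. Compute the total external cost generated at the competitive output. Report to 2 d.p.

£851.67

Market equilibrium (private): 22.10 + 0.46x = 81.05 - 1.42x → x_m = 31.3564.
Total external cost = ∫₀^{x_m} (16.97 + 0.65x) dx = 16.97×31.3564 + ½×0.65×31.3564² = 851.6658.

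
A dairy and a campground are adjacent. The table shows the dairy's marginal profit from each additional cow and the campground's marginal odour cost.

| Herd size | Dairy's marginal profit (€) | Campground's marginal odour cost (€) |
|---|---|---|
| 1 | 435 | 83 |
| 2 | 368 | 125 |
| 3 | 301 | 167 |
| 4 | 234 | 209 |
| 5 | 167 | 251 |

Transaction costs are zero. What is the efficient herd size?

Bargaining reaches the level where marginal profit last exceeds marginal odour cost.
That holds through level 4 (234 ≥ 209) but not at 5 (167 < 251).

4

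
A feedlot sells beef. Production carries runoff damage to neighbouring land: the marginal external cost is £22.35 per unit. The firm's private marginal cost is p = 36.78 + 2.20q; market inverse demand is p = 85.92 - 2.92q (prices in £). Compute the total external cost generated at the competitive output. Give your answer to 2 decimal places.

Market equilibrium (private): 36.78 + 2.20q = 85.92 - 2.92q → q_m = 9.5977.
Total external cost = MEC × q_m = 22.35 × 9.5977 = 214.5086.

£214.51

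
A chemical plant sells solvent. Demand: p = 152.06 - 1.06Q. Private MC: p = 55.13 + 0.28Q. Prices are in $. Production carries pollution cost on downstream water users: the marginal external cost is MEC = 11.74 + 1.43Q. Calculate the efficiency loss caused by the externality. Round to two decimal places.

DWL = $2394.67

Market equilibrium (private): 55.13 + 0.28Q = 152.06 - 1.06Q → Q_m = 72.3358.
Social marginal cost = private MC + MEC = 66.87 + 1.71Q.
Set SMC = demand: 66.87 + 1.71Q = 152.06 - 1.06Q → Q* = 30.7545.
The welfare-loss triangle has base |Q_m − Q*| and height MEC(Q_m) (the vertical gap between SMC and demand is zero at Q* and MEC at Q_m).
DWL = ½ × 41.5813 × 115.1802 = 2394.6712.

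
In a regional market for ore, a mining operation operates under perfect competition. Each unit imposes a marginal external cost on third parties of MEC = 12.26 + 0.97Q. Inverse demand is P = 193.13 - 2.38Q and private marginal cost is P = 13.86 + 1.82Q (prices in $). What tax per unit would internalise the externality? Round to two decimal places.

Social marginal cost = private MC + MEC = 26.12 + 2.79Q.
Set SMC = demand: 26.12 + 2.79Q = 193.13 - 2.38Q → Q* = 32.3037.
The Pigouvian tax equals MEC at Q*: 12.26 + 0.97×32.3037 = 43.5946.

tax = $43.59 per unit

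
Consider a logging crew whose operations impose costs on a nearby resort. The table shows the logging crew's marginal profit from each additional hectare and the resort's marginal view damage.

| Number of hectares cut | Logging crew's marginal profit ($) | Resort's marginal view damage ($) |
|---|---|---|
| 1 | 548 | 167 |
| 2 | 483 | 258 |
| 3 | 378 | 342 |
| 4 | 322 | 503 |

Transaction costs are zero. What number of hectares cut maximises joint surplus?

Bargaining reaches the level where marginal profit last exceeds marginal view damage.
That holds through level 3 (378 ≥ 342) but not at 4 (322 < 503).

3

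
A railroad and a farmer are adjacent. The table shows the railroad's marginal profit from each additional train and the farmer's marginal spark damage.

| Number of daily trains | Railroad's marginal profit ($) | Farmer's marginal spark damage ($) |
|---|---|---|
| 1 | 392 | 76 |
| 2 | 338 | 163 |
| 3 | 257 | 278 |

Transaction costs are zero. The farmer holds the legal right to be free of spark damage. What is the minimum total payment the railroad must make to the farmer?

$239

Efficient level: marginal profit ≥ marginal spark damage through level 2, so k* = 2.
With the farmer holding the right, the railroad must at least compensate total damage at k*: 76 + 163 = 239.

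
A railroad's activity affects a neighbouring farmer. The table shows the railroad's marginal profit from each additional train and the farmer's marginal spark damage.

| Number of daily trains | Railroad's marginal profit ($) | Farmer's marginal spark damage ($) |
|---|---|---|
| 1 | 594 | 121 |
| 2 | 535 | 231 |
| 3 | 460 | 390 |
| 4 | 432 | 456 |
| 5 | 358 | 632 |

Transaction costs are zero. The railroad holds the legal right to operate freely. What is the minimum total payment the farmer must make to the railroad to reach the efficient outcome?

$790

Left alone the railroad would choose level 5 (marginal profit stays positive).
Efficient level: k* = 3 (marginal profit ≥ marginal spark damage through 3).
The farmer must at least cover the railroad's forgone profit from cutting 5→3: 432 + 358 = 790.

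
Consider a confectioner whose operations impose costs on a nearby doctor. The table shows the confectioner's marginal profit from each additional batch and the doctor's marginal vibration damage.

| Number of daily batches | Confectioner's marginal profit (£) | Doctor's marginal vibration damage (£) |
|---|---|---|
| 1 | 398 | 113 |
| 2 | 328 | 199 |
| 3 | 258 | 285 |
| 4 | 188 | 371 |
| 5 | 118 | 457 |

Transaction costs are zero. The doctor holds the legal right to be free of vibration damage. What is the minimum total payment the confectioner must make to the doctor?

£312

Efficient level: marginal profit ≥ marginal vibration damage through level 2, so k* = 2.
With the doctor holding the right, the confectioner must at least compensate total damage at k*: 113 + 199 = 312.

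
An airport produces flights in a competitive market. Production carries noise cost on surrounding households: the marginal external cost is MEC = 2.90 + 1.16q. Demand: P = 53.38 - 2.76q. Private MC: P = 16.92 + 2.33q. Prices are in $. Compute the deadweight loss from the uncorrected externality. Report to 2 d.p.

DWL = $10.05

Market equilibrium (private): 16.92 + 2.33q = 53.38 - 2.76q → q_m = 7.1631.
Social marginal cost = private MC + MEC = 19.82 + 3.49q.
Set SMC = demand: 19.82 + 3.49q = 53.38 - 2.76q → q* = 5.3696.
The loss is the area between SMC and demand from q* to q_m; with linear curves that's a triangle of height MEC(q_m).
DWL = ½ × 1.7935 × 11.2092 = 10.0519.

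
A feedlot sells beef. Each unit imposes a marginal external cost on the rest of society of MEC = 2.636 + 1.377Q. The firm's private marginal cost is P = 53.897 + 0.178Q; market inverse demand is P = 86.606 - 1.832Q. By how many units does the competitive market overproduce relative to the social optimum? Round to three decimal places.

7.394 units

Market equilibrium (private): 53.897 + 0.178Q = 86.606 - 1.832Q → Q_m = 16.2731.
Social marginal cost = private MC + MEC = 56.533 + 1.555Q.
Set SMC = demand: 56.533 + 1.555Q = 86.606 - 1.832Q → Q* = 8.8789.
Gap = |16.2731 − 8.8789| = 7.3942.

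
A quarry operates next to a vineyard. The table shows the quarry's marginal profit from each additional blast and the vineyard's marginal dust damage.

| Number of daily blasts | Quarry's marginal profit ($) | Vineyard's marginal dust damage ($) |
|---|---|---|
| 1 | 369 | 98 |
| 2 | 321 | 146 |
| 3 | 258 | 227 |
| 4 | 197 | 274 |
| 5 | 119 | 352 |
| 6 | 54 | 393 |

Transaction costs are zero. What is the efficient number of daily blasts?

3

Bargaining reaches the level where marginal profit last exceeds marginal dust damage.
That holds through level 3 (258 ≥ 227) but not at 4 (197 < 274).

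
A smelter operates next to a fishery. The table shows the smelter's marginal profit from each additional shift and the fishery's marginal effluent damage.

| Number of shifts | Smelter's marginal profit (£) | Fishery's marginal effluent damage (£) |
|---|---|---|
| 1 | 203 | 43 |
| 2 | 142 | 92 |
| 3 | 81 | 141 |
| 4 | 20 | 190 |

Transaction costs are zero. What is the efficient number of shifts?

2

Bargaining reaches the level where marginal profit last exceeds marginal effluent damage.
That holds through level 2 (142 ≥ 92) but not at 3 (81 < 141).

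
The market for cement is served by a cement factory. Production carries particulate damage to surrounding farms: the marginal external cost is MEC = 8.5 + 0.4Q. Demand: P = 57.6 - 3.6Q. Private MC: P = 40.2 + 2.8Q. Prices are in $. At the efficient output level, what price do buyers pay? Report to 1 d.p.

P = $52.9

Social marginal cost = private MC + MEC = 48.7 + 3.2Q.
Set SMC = demand: 48.7 + 3.2Q = 57.6 - 3.6Q → Q* = 1.3088.
Consumer price on the demand curve at Q*: 57.6 − 3.6×1.3088 = 52.8883.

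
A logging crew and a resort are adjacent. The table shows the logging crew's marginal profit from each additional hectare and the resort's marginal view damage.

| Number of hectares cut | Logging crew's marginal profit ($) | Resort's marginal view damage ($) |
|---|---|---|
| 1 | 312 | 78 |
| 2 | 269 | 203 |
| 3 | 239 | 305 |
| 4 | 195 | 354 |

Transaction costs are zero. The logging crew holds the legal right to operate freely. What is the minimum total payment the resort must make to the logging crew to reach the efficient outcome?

$434

Left alone the logging crew would choose level 4 (marginal profit stays positive).
Efficient level: k* = 2 (marginal profit ≥ marginal view damage through 2).
The resort must at least cover the logging crew's forgone profit from cutting 4→2: 239 + 195 = 434.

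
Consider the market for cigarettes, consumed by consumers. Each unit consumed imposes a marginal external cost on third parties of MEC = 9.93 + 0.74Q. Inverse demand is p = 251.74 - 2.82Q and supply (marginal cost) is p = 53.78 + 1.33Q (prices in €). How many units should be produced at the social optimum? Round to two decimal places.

Social marginal benefit = demand − MEC = 241.81 - 3.56Q.
Set SMB = MC: 241.81 - 3.56Q = 53.78 + 1.33Q → Q* = 38.4519.

Q* = 38.45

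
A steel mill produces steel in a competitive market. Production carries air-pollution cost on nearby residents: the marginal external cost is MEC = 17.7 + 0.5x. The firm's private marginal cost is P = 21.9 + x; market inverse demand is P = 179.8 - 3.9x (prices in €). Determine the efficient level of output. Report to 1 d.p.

Social marginal cost = private MC + MEC = 39.6 + 1.5x.
Set SMC = demand: 39.6 + 1.5x = 179.8 - 3.9x → x* = 25.9630.

x* = 26.0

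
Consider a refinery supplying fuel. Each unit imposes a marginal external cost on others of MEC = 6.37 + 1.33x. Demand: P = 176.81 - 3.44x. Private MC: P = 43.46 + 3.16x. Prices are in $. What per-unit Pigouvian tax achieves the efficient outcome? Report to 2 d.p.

Social marginal cost = private MC + MEC = 49.83 + 4.49x.
Set SMC = demand: 49.83 + 4.49x = 176.81 - 3.44x → x* = 16.0126.
The Pigouvian tax equals MEC at x*: 6.37 + 1.33×16.0126 = 27.6668.

tax = $27.67 per unit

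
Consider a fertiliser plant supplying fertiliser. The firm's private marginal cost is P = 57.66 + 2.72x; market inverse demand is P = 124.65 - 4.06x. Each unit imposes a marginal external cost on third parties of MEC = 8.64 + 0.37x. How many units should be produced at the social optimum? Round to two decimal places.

Social marginal cost = private MC + MEC = 66.30 + 3.09x.
Set SMC = demand: 66.30 + 3.09x = 124.65 - 4.06x → x* = 8.1608.

x* = 8.16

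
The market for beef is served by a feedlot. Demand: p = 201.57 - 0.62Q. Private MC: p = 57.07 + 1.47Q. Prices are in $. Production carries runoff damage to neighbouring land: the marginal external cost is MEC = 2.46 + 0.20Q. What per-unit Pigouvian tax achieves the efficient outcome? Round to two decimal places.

tax = $14.87 per unit

Social marginal cost = private MC + MEC = 59.53 + 1.67Q.
Set SMC = demand: 59.53 + 1.67Q = 201.57 - 0.62Q → Q* = 62.0262.
The Pigouvian tax equals MEC at Q*: 2.46 + 0.20×62.0262 = 14.8652.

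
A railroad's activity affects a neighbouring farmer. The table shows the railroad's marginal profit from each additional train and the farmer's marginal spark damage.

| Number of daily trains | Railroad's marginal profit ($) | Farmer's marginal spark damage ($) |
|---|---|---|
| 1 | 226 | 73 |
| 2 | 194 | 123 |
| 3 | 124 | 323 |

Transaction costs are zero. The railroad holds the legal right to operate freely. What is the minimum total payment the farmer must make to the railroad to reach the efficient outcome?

$124

Left alone the railroad would choose level 3 (marginal profit stays positive).
Efficient level: k* = 2 (marginal profit ≥ marginal spark damage through 2).
The farmer must at least cover the railroad's forgone profit from cutting 3→2: 124 = 124.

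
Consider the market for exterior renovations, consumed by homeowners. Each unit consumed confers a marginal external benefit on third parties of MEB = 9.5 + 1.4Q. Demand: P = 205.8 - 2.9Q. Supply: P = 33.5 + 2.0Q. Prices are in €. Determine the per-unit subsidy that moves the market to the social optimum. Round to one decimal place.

Social marginal benefit = demand + MEB = 215.3 - 1.5Q.
Set SMB = MC: 215.3 - 1.5Q = 33.5 + 2.0Q → Q* = 51.9429.
The Pigouvian subsidy equals MEB at Q*: 9.5 + 1.4×51.9429 = 82.2201.

subsidy = €82.2 per unit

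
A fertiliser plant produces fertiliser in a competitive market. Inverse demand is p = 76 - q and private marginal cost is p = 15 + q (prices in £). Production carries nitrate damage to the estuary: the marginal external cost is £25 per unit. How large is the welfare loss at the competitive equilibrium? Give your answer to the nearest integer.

Market equilibrium (private): 15 + q = 76 - q → q_m = 30.5000.
Social marginal cost = private MC + MEC = 40 + q.
Set SMC = demand: 40 + q = 76 - q → q* = 18.0000.
The loss is the area between SMC and demand from q* to q_m; with linear curves that's a triangle of height MEC(q_m).
DWL = ½ × 12.5000 × 25.0000 = 156.2500.

DWL = £156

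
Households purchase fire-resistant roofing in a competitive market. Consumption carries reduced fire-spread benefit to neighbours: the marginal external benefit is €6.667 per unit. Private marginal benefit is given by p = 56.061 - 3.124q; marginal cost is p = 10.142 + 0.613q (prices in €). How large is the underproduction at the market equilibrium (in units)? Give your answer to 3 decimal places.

1.784 units

Market equilibrium (private): 10.142 + 0.613q = 56.061 - 3.124q → q_m = 12.2877.
Social marginal benefit = demand + MEB = 62.728 - 3.124q.
Set SMB = MC: 62.728 - 3.124q = 10.142 + 0.613q → q* = 14.0717.
Gap = |12.2877 − 14.0717| = 1.7840.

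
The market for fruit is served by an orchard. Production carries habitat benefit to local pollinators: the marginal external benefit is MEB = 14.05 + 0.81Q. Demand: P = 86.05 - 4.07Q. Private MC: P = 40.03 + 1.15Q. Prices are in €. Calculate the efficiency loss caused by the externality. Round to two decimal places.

Market equilibrium (private): 40.03 + 1.15Q = 86.05 - 4.07Q → Q_m = 8.8161.
Social marginal cost = private MC − MEB = 25.98 + 0.34Q.
Set SMC = demand: 25.98 + 0.34Q = 86.05 - 4.07Q → Q* = 13.6213.
The welfare-loss triangle has base |Q_m − Q*| and height MEB(Q_m) (the vertical gap between SMC and demand is zero at Q* and MEB at Q_m).
DWL = ½ × 4.8052 × 21.1910 = 50.9135.

DWL = €50.91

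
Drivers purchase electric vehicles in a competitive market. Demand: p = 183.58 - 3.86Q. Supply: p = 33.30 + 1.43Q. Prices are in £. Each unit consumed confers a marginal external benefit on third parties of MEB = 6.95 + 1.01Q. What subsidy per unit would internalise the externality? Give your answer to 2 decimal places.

subsidy = £44.05 per unit

Social marginal benefit = demand + MEB = 190.53 - 2.85Q.
Set SMB = MC: 190.53 - 2.85Q = 33.30 + 1.43Q → Q* = 36.7360.
The Pigouvian subsidy equals MEB at Q*: 6.95 + 1.01×36.7360 = 44.0534.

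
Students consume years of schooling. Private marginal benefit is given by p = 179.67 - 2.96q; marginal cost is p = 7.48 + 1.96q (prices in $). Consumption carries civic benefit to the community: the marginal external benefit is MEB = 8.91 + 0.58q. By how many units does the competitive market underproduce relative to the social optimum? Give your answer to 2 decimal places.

Market equilibrium (private): 7.48 + 1.96q = 179.67 - 2.96q → q_m = 34.9980.
Social marginal benefit = demand + MEB = 188.58 - 2.38q.
Set SMB = MC: 188.58 - 2.38q = 7.48 + 1.96q → q* = 41.7281.
Gap = |34.9980 − 41.7281| = 6.7301.

6.73 units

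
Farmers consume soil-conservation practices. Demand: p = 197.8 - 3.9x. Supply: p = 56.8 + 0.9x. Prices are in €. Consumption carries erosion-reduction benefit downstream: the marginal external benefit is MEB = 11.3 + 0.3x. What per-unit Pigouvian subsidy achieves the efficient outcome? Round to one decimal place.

subsidy = €21.5 per unit

Social marginal benefit = demand + MEB = 209.1 - 3.6x.
Set SMB = MC: 209.1 - 3.6x = 56.8 + 0.9x → x* = 33.8444.
The Pigouvian subsidy equals MEB at x*: 11.3 + 0.3×33.8444 = 21.4533.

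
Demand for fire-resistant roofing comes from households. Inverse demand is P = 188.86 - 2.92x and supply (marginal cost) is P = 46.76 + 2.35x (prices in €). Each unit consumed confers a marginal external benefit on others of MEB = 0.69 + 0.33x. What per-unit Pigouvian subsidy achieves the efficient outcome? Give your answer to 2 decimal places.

subsidy = €10.23 per unit

Social marginal benefit = demand + MEB = 189.55 - 2.59x.
Set SMB = MC: 189.55 - 2.59x = 46.76 + 2.35x → x* = 28.9049.
The Pigouvian subsidy equals MEB at x*: 0.69 + 0.33×28.9049 = 10.2286.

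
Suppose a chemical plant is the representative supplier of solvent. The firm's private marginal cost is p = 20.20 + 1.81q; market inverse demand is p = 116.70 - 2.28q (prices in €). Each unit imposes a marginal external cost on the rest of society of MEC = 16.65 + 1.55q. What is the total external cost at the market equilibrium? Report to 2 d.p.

€824.27

Market equilibrium (private): 20.20 + 1.81q = 116.70 - 2.28q → q_m = 23.5941.
Total external cost = ∫₀^{q_m} (16.65 + 1.55q) dq = 16.65×23.5941 + ½×1.55×23.5941² = 824.2700.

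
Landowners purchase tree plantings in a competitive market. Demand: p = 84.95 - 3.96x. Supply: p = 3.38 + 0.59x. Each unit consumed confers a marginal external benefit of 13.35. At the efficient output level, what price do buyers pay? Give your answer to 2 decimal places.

P = 2.34

Social marginal benefit = demand + MEB = 98.30 - 3.96x.
Set SMB = MC: 98.30 - 3.96x = 3.38 + 0.59x → x* = 20.8615.
Consumer price on the demand curve at x*: 84.95 − 3.96×20.8615 = 2.3385.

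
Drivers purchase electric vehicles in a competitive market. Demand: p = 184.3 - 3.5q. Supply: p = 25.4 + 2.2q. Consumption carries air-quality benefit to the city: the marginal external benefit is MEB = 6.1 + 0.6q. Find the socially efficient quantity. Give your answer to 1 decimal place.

Social marginal benefit = demand + MEB = 190.4 - 2.9q.
Set SMB = MC: 190.4 - 2.9q = 25.4 + 2.2q → q* = 32.3529.

q* = 32.4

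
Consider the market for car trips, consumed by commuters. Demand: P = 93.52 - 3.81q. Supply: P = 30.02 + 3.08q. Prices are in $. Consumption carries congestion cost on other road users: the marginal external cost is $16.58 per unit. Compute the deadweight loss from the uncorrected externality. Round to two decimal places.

DWL = $19.95

Market equilibrium (private): 30.02 + 3.08q = 93.52 - 3.81q → q_m = 9.2163.
Social marginal benefit = demand − MEC = 76.94 - 3.81q.
Set SMB = MC: 76.94 - 3.81q = 30.02 + 3.08q → q* = 6.8099.
The welfare-loss triangle has base |q_m − q*| and height MEC(q_m) (the vertical gap between SMB and MC is zero at q* and MEC at q_m).
DWL = ½ × 2.4064 × 16.5800 = 19.9491.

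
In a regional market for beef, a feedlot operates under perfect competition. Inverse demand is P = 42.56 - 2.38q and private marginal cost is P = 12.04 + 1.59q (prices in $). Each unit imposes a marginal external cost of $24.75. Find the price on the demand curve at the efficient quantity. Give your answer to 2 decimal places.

Social marginal cost = private MC + MEC = 36.79 + 1.59q.
Set SMC = demand: 36.79 + 1.59q = 42.56 - 2.38q → q* = 1.4534.
Consumer price on the demand curve at q*: 42.56 − 2.38×1.4534 = 39.1009.

P = $39.10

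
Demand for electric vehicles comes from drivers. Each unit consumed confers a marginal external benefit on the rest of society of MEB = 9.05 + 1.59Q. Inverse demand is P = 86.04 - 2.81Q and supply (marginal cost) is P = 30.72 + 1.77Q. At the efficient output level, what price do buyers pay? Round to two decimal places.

P = 25.55

Social marginal benefit = demand + MEB = 95.09 - 1.22Q.
Set SMB = MC: 95.09 - 1.22Q = 30.72 + 1.77Q → Q* = 21.5284.
Consumer price on the demand curve at Q*: 86.04 − 2.81×21.5284 = 25.5452.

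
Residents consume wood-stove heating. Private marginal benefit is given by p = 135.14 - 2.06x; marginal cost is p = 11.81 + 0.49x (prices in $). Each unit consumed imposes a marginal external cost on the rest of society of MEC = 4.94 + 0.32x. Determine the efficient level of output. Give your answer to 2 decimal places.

Social marginal benefit = demand − MEC = 130.20 - 2.38x.
Set SMB = MC: 130.20 - 2.38x = 11.81 + 0.49x → x* = 41.2509.

x* = 41.25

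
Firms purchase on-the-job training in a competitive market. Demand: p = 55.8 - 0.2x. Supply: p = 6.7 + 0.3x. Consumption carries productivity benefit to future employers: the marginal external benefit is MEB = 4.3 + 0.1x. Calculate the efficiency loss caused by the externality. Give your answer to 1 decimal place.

Market equilibrium (private): 6.7 + 0.3x = 55.8 - 0.2x → x_m = 98.2000.
Social marginal benefit = demand + MEB = 60.1 - 0.1x.
Set SMB = MC: 60.1 - 0.1x = 6.7 + 0.3x → x* = 133.5000.
The loss is the area between SMB and MC from x* to x_m; with linear curves that's a triangle of height MEB(x_m).
DWL = ½ × 35.3000 × 14.1200 = 249.2180.

DWL = 249.2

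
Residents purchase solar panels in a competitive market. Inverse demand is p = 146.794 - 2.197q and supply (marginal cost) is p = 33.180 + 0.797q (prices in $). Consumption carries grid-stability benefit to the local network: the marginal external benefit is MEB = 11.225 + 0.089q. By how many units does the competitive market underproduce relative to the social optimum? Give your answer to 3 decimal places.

5.027 units

Market equilibrium (private): 33.180 + 0.797q = 146.794 - 2.197q → q_m = 37.9472.
Social marginal benefit = demand + MEB = 158.019 - 2.108q.
Set SMB = MC: 158.019 - 2.108q = 33.180 + 0.797q → q* = 42.9738.
Gap = |37.9472 − 42.9738| = 5.0266.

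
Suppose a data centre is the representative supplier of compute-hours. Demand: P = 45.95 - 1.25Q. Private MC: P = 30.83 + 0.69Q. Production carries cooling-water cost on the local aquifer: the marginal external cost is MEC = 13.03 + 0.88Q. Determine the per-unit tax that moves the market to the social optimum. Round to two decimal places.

tax = 13.68 per unit

Social marginal cost = private MC + MEC = 43.86 + 1.57Q.
Set SMC = demand: 43.86 + 1.57Q = 45.95 - 1.25Q → Q* = 0.7411.
The Pigouvian tax equals MEC at Q*: 13.03 + 0.88×0.7411 = 13.6822.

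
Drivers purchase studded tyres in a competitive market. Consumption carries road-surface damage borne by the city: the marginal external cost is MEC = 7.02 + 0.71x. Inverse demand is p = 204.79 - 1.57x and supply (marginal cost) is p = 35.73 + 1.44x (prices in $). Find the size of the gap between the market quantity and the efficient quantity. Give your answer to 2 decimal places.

12.61 units

Market equilibrium (private): 35.73 + 1.44x = 204.79 - 1.57x → x_m = 56.1661.
Social marginal benefit = demand − MEC = 197.77 - 2.28x.
Set SMB = MC: 197.77 - 2.28x = 35.73 + 1.44x → x* = 43.5591.
Gap = |56.1661 − 43.5591| = 12.6070.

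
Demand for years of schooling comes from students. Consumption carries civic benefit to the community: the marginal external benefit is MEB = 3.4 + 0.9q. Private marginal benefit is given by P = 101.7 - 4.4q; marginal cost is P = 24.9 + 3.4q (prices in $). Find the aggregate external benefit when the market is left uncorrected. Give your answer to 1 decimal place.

$77.1

Market equilibrium (private): 24.9 + 3.4q = 101.7 - 4.4q → q_m = 9.8462.
Total external benefit = ∫₀^{q_m} (3.4 + 0.9q) dq = 3.4×9.8462 + ½×0.9×9.8462² = 77.1035.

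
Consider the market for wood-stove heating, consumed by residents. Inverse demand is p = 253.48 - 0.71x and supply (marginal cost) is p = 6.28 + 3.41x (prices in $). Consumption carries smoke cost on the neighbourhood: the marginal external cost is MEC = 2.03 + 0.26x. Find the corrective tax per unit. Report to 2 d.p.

tax = $16.58 per unit

Social marginal benefit = demand − MEC = 251.45 - 0.97x.
Set SMB = MC: 251.45 - 0.97x = 6.28 + 3.41x → x* = 55.9749.
The Pigouvian tax equals MEC at x*: 2.03 + 0.26×55.9749 = 16.5835.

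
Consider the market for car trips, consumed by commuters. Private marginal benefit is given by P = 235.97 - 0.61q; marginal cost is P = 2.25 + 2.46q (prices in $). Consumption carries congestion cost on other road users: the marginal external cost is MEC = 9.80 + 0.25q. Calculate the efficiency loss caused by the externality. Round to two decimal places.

Market equilibrium (private): 2.25 + 2.46q = 235.97 - 0.61q → q_m = 76.1303.
Social marginal benefit = demand − MEC = 226.17 - 0.86q.
Set SMB = MC: 226.17 - 0.86q = 2.25 + 2.46q → q* = 67.4458.
The welfare-loss triangle has base |q_m − q*| and height MEC(q_m) (the vertical gap between SMB and MC is zero at q* and MEC at q_m).
DWL = ½ × 8.6845 × 28.8326 = 125.1984.

DWL = $125.20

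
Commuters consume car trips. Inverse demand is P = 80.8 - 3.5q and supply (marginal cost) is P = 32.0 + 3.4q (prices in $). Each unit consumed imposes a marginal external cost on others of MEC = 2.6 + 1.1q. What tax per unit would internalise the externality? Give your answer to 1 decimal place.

tax = $9.0 per unit

Social marginal benefit = demand − MEC = 78.2 - 4.6q.
Set SMB = MC: 78.2 - 4.6q = 32.0 + 3.4q → q* = 5.7750.
The Pigouvian tax equals MEC at q*: 2.6 + 1.1×5.7750 = 8.9525.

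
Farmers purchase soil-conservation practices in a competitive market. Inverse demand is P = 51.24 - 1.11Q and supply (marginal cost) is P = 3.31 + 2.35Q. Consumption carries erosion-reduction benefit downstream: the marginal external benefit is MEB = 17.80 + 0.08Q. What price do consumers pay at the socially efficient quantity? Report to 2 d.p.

Social marginal benefit = demand + MEB = 69.04 - 1.03Q.
Set SMB = MC: 69.04 - 1.03Q = 3.31 + 2.35Q → Q* = 19.4467.
Consumer price on the demand curve at Q*: 51.24 − 1.11×19.4467 = 29.6542.

P = 29.65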